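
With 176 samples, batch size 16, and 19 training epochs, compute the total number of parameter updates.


Iterations per epoch = 176 / 16 = 11
Total updates = iterations_per_epoch * epochs
= 11 * 19
= 209

209


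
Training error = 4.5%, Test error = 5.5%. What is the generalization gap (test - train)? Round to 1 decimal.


Generalization gap = test_error - train_error
= 5.5 - 4.5
= 1.0%
A small gap suggests good generalization.

1.0


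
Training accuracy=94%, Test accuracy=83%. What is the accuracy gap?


Gap = train_accuracy - test_accuracy
= 94 - 83
= 11%
This gap suggests the model is overfitting.

11


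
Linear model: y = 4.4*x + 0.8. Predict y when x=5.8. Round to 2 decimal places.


y = 4.4 * 5.8 + (0.8)
= 25.52 + (0.8)
= 26.32

26.32


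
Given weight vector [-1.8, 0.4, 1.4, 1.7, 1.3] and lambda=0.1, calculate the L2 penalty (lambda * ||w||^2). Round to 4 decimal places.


Squaring each weight:
(-1.8)^2 = 3.24
0.4^2 = 0.16
1.4^2 = 1.96
1.7^2 = 2.89
1.3^2 = 1.69
Sum of squares = 9.94
Penalty = 0.1 * 9.94 = 0.9940

0.9940


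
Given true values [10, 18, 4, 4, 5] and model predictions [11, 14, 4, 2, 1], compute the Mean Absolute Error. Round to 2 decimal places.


Absolute errors: [1, 4, 0, 2, 4]
Sum of absolute errors = 11
MAE = 11 / 5 = 2.20

2.20


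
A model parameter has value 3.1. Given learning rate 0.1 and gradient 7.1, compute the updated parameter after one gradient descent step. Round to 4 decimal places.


w_new = w_old - lr * gradient
= 3.1 - 0.1 * 7.1
= 3.1 - (0.71)
= 2.3900

2.3900


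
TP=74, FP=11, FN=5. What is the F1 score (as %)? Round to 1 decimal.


Precision = TP / (TP + FP) = 74 / 85 = 0.8706
Recall = TP / (TP + FN) = 74 / 79 = 0.9367
F1 = 2 * P * R / (P + R)
= 2 * 0.8706 * 0.9367 / (0.8706 + 0.9367)
= 1.631 / 1.8073
= 0.9024
As percentage: 90.2%

90.2


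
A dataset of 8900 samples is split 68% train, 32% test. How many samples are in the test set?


Train samples = 8900 * 68% = 6052
Test samples = 8900 - 6052
= 2848

2848


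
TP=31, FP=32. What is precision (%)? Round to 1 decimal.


Precision = TP / (TP + FP) * 100
= 31 / (31 + 32)
= 31 / 63
= 0.4921
= 49.2%

49.2


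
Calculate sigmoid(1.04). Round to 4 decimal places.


sigmoid(z) = 1 / (1 + exp(-z))
exp(-(1.04)) = exp(-1.04) = 0.3535
1 + 0.3535 = 1.3535
1 / 1.3535 = 0.7389

0.7389


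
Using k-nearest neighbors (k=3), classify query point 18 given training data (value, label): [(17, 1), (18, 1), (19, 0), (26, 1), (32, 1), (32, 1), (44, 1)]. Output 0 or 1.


Distances from query 18:
Point 18 (class 1): distance = 0
Point 19 (class 0): distance = 1
Point 17 (class 1): distance = 1
K=3 nearest neighbors: classes = [1, 0, 1]
Votes for class 1: 2 / 3
Majority vote => class 1

1


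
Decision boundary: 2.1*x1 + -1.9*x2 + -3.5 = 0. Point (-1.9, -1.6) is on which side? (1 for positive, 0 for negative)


Compute 2.1 * -1.9 + -1.9 * -1.6 + -3.5
= -3.99 + 3.04 + -3.5
= -4.45
Since -4.45 < 0, the point is on the negative side.

0


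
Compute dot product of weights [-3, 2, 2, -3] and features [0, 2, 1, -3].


Element-wise products:
-3 * 0 = 0
2 * 2 = 4
2 * 1 = 2
-3 * -3 = 9
Sum = 0 + 4 + 2 + 9
= 15

15


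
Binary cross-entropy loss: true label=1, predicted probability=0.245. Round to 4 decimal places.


For y=1: Loss = -log(p)
= -log(0.245)
= -(-1.4065)
= 1.4065

1.4065


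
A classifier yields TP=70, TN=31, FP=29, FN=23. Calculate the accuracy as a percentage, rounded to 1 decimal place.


Accuracy = (TP + TN) / (TP + TN + FP + FN) * 100
= (70 + 31) / (70 + 31 + 29 + 23)
= 101 / 153
= 0.6601
= 66.0%

66.0


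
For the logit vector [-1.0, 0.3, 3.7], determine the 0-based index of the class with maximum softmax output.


Softmax is a monotonic transformation, so it preserves the argmax.
We need to find the index of the maximum logit.
Index 0: -1.0
Index 1: 0.3
Index 2: 3.7
Maximum logit = 3.7 at index 2

2


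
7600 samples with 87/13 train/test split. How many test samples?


Train samples = 7600 * 87% = 6612
Test samples = 7600 - 6612
= 988

988


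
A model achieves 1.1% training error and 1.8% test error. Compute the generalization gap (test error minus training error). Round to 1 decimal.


Generalization gap = test_error - train_error
= 1.8 - 1.1
= 0.7%
A small gap suggests good generalization.

0.7


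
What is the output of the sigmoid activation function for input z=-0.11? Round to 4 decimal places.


sigmoid(z) = 1 / (1 + exp(-z))
exp(-(-0.11)) = exp(0.11) = 1.1163
1 + 1.1163 = 2.1163
1 / 2.1163 = 0.4725

0.4725


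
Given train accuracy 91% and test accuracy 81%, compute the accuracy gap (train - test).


Gap = train_accuracy - test_accuracy
= 91 - 81
= 10%
This moderate gap may indicate mild overfitting.

10


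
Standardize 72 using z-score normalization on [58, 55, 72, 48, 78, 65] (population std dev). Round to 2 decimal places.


Mean = (58 + 55 + 72 + 48 + 78 + 65) / 6 = 62.6667
Variance = sum((x_i - mean)^2) / n = 103.8889
Std = sqrt(103.8889) = 10.1926
Z = (x - mean) / std
= (72 - 62.6667) / 10.1926
= 9.3333 / 10.1926
= 0.92

0.92


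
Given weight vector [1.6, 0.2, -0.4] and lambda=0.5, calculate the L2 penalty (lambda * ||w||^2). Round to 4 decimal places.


Squaring each weight:
1.6^2 = 2.56
0.2^2 = 0.04
(-0.4)^2 = 0.16
Sum of squares = 2.76
Penalty = 0.5 * 2.76 = 1.3800

1.3800


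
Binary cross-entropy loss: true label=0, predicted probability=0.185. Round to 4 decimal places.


For y=0: Loss = -log(1-p)
= -log(1 - 0.185)
= -log(0.815)
= -(-0.2046)
= 0.2046

0.2046


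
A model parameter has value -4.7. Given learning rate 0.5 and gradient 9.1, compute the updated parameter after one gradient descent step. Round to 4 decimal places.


w_new = w_old - lr * gradient
= -4.7 - 0.5 * 9.1
= -4.7 - (4.55)
= -9.2500

-9.2500


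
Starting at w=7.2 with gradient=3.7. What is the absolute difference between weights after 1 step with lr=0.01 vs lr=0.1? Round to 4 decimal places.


With lr=0.01: w_new = 7.2 - 0.01 * 3.7 = 7.163
With lr=0.1: w_new = 7.2 - 0.1 * 3.7 = 6.83
Absolute difference = |7.163 - 6.83|
= 0.3330

0.3330


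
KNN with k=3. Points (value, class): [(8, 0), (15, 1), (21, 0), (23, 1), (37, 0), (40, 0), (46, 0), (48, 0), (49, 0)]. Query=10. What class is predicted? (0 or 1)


Distances from query 10:
Point 8 (class 0): distance = 2
Point 15 (class 1): distance = 5
Point 21 (class 0): distance = 11
K=3 nearest neighbors: classes = [0, 1, 0]
Votes for class 1: 1 / 3
Majority vote => class 0

0


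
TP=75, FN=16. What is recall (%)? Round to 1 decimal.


Recall = TP / (TP + FN) * 100
= 75 / (75 + 16)
= 75 / 91
= 0.8242
= 82.4%

82.4


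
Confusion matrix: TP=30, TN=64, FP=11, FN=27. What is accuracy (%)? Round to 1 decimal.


Accuracy = (TP + TN) / (TP + TN + FP + FN) * 100
= (30 + 64) / (30 + 64 + 11 + 27)
= 94 / 132
= 0.7121
= 71.2%

71.2


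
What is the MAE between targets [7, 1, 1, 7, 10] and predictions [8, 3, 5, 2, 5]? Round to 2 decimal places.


Absolute errors: [1, 2, 4, 5, 5]
Sum of absolute errors = 17
MAE = 17 / 5 = 3.40

3.40


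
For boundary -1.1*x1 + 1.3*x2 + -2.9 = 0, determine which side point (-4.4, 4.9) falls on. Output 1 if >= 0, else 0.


Compute -1.1 * -4.4 + 1.3 * 4.9 + -2.9
= 4.84 + 6.37 + -2.9
= 8.31
Since 8.31 >= 0, the point is on the positive side.

1


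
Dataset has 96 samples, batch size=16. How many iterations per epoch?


Iterations per epoch = dataset_size / batch_size
= 96 / 16
= 6

6


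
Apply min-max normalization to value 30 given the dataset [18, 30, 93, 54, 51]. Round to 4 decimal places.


Min = 18, Max = 93
Range = 93 - 18 = 75
Scaled = (x - min) / (max - min)
= (30 - 18) / 75
= 12 / 75
= 0.1600

0.1600


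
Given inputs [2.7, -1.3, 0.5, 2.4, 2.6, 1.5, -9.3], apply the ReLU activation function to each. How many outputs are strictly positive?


ReLU(x) = max(0, x) for each element:
ReLU(2.7) = 2.7
ReLU(-1.3) = 0
ReLU(0.5) = 0.5
ReLU(2.4) = 2.4
ReLU(2.6) = 2.6
ReLU(1.5) = 1.5
ReLU(-9.3) = 0
Active neurons (>0): 5

5


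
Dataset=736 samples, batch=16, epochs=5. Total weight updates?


Iterations per epoch = 736 / 16 = 46
Total updates = iterations_per_epoch * epochs
= 46 * 5
= 230

230


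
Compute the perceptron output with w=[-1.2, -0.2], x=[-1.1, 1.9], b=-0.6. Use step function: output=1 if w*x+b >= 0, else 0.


z = w . x + b
= -1.2*-1.1 + -0.2*1.9 + -0.6
= 1.32 + -0.38 + -0.6
= 0.94 + -0.6
= 0.34
Since z = 0.34 >= 0, output = 1

1


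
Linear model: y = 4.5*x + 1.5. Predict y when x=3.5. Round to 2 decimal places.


y = 4.5 * 3.5 + (1.5)
= 15.75 + (1.5)
= 17.25

17.25


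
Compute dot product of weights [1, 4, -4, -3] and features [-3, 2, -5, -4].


Element-wise products:
1 * -3 = -3
4 * 2 = 8
-4 * -5 = 20
-3 * -4 = 12
Sum = -3 + 8 + 20 + 12
= 37

37


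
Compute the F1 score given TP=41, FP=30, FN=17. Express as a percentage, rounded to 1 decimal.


Precision = TP / (TP + FP) = 41 / 71 = 0.5775
Recall = TP / (TP + FN) = 41 / 58 = 0.7069
F1 = 2 * P * R / (P + R)
= 2 * 0.5775 * 0.7069 / (0.5775 + 0.7069)
= 0.8164 / 1.2844
= 0.6357
As percentage: 63.6%

63.6


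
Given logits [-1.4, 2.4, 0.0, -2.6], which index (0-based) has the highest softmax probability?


Softmax is a monotonic transformation, so it preserves the argmax.
We need to find the index of the maximum logit.
Index 0: -1.4
Index 1: 2.4
Index 2: 0.0
Index 3: -2.6
Maximum logit = 2.4 at index 1

1


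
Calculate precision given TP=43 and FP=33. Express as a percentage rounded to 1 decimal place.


Precision = TP / (TP + FP) * 100
= 43 / (43 + 33)
= 43 / 76
= 0.5658
= 56.6%

56.6


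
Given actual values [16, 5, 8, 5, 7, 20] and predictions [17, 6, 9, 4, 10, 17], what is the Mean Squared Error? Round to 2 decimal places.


Differences: [-1, -1, -1, 1, -3, 3]
Squared errors: [1, 1, 1, 1, 9, 9]
Sum of squared errors = 22
MSE = 22 / 6 = 3.67

3.67


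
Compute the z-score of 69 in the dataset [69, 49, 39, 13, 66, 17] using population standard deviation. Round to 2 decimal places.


Mean = (69 + 49 + 39 + 13 + 66 + 17) / 6 = 42.1667
Variance = sum((x_i - mean)^2) / n = 471.4722
Std = sqrt(471.4722) = 21.7134
Z = (x - mean) / std
= (69 - 42.1667) / 21.7134
= 26.8333 / 21.7134
= 1.24

1.24


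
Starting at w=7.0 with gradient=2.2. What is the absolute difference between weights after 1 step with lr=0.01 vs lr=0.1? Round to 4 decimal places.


With lr=0.01: w_new = 7.0 - 0.01 * 2.2 = 6.978
With lr=0.1: w_new = 7.0 - 0.1 * 2.2 = 6.78
Absolute difference = |6.978 - 6.78|
= 0.1980

0.1980


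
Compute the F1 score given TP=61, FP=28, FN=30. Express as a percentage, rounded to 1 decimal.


Precision = TP / (TP + FP) = 61 / 89 = 0.6854
Recall = TP / (TP + FN) = 61 / 91 = 0.6703
F1 = 2 * P * R / (P + R)
= 2 * 0.6854 * 0.6703 / (0.6854 + 0.6703)
= 0.9189 / 1.3557
= 0.6778
As percentage: 67.8%

67.8


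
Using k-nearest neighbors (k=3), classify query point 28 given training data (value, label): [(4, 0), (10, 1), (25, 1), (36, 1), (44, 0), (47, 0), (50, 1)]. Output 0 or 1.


Distances from query 28:
Point 25 (class 1): distance = 3
Point 36 (class 1): distance = 8
Point 44 (class 0): distance = 16
K=3 nearest neighbors: classes = [1, 1, 0]
Votes for class 1: 2 / 3
Majority vote => class 1

1


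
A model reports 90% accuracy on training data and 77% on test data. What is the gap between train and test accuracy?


Gap = train_accuracy - test_accuracy
= 90 - 77
= 13%
This gap suggests the model is overfitting.

13


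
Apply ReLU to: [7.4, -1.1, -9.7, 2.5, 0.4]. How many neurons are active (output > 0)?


ReLU(x) = max(0, x) for each element:
ReLU(7.4) = 7.4
ReLU(-1.1) = 0
ReLU(-9.7) = 0
ReLU(2.5) = 2.5
ReLU(0.4) = 0.4
Active neurons (>0): 3

3


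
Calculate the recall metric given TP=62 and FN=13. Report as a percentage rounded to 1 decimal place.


Recall = TP / (TP + FN) * 100
= 62 / (62 + 13)
= 62 / 75
= 0.8267
= 82.7%

82.7


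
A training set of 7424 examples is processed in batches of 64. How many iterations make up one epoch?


Iterations per epoch = dataset_size / batch_size
= 7424 / 64
= 116

116


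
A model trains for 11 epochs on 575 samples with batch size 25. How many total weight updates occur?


Iterations per epoch = 575 / 25 = 23
Total updates = iterations_per_epoch * epochs
= 23 * 11
= 253

253


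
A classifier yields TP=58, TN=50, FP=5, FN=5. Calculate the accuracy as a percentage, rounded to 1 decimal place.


Accuracy = (TP + TN) / (TP + TN + FP + FN) * 100
= (58 + 50) / (58 + 50 + 5 + 5)
= 108 / 118
= 0.9153
= 91.5%

91.5


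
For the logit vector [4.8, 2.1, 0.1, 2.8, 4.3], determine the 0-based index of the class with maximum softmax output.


Softmax is a monotonic transformation, so it preserves the argmax.
We need to find the index of the maximum logit.
Index 0: 4.8
Index 1: 2.1
Index 2: 0.1
Index 3: 2.8
Index 4: 4.3
Maximum logit = 4.8 at index 0

0


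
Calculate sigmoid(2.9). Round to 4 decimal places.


sigmoid(z) = 1 / (1 + exp(-z))
exp(-(2.9)) = exp(-2.9) = 0.055
1 + 0.055 = 1.055
1 / 1.055 = 0.9478

0.9478


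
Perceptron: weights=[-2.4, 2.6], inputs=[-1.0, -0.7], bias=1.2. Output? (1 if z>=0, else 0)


z = w . x + b
= -2.4*-1.0 + 2.6*-0.7 + 1.2
= 2.4 + -1.82 + 1.2
= 0.58 + 1.2
= 1.78
Since z = 1.78 >= 0, output = 1

1


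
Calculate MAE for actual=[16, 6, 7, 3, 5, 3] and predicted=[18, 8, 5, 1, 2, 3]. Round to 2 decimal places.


Absolute errors: [2, 2, 2, 2, 3, 0]
Sum of absolute errors = 11
MAE = 11 / 6 = 1.83

1.83


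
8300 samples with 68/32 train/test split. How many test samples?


Train samples = 8300 * 68% = 5644
Test samples = 8300 - 5644
= 2656

2656


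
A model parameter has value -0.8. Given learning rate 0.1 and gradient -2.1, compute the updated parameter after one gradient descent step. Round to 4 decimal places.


w_new = w_old - lr * gradient
= -0.8 - 0.1 * -2.1
= -0.8 - (-0.21)
= -0.5900

-0.5900


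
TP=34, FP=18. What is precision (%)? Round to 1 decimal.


Precision = TP / (TP + FP) * 100
= 34 / (34 + 18)
= 34 / 52
= 0.6538
= 65.4%

65.4


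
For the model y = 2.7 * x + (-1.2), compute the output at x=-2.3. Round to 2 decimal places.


y = 2.7 * -2.3 + (-1.2)
= -6.21 + (-1.2)
= -7.41

-7.41


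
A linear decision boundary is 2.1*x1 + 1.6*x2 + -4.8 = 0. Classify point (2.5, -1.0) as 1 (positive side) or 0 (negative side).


Compute 2.1 * 2.5 + 1.6 * -1.0 + -4.8
= 5.25 + -1.6 + -4.8
= -1.15
Since -1.15 < 0, the point is on the negative side.

0


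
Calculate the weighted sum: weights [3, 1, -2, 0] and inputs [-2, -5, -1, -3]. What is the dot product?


Element-wise products:
3 * -2 = -6
1 * -5 = -5
-2 * -1 = 2
0 * -3 = 0
Sum = -6 + -5 + 2 + 0
= -9

-9


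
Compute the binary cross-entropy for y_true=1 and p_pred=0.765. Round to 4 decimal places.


For y=1: Loss = -log(p)
= -log(0.765)
= -(-0.2679)
= 0.2679

0.2679


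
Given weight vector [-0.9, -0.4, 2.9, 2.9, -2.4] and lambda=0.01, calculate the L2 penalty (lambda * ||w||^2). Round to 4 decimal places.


Squaring each weight:
(-0.9)^2 = 0.81
(-0.4)^2 = 0.16
2.9^2 = 8.41
2.9^2 = 8.41
(-2.4)^2 = 5.76
Sum of squares = 23.55
Penalty = 0.01 * 23.55 = 0.2355

0.2355


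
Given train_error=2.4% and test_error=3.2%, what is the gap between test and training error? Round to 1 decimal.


Generalization gap = test_error - train_error
= 3.2 - 2.4
= 0.8%
A small gap suggests good generalization.

0.8


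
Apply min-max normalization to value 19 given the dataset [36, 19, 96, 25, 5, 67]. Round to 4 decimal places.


Min = 5, Max = 96
Range = 96 - 5 = 91
Scaled = (x - min) / (max - min)
= (19 - 5) / 91
= 14 / 91
= 0.1538

0.1538


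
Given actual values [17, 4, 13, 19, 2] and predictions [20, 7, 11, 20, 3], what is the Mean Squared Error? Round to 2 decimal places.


Differences: [-3, -3, 2, -1, -1]
Squared errors: [9, 9, 4, 1, 1]
Sum of squared errors = 24
MSE = 24 / 5 = 4.80

4.80


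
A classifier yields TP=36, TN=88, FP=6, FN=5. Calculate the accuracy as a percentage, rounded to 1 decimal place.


Accuracy = (TP + TN) / (TP + TN + FP + FN) * 100
= (36 + 88) / (36 + 88 + 6 + 5)
= 124 / 135
= 0.9185
= 91.9%

91.9


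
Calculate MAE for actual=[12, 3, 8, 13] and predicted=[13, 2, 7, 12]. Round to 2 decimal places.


Absolute errors: [1, 1, 1, 1]
Sum of absolute errors = 4
MAE = 4 / 4 = 1.00

1.00


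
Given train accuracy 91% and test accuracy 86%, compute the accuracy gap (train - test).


Gap = train_accuracy - test_accuracy
= 91 - 86
= 5%
This moderate gap may indicate mild overfitting.

5


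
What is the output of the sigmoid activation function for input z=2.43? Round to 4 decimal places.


sigmoid(z) = 1 / (1 + exp(-z))
exp(-(2.43)) = exp(-2.43) = 0.088
1 + 0.088 = 1.088
1 / 1.088 = 0.9191

0.9191


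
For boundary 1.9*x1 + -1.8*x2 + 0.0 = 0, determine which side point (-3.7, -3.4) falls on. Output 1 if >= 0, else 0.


Compute 1.9 * -3.7 + -1.8 * -3.4 + 0.0
= -7.03 + 6.12 + 0.0
= -0.91
Since -0.91 < 0, the point is on the negative side.

0


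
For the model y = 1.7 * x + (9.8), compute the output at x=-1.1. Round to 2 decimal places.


y = 1.7 * -1.1 + (9.8)
= -1.87 + (9.8)
= 7.93

7.93


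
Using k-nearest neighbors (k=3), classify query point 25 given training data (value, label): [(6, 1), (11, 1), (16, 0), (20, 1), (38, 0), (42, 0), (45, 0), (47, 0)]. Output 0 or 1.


Distances from query 25:
Point 20 (class 1): distance = 5
Point 16 (class 0): distance = 9
Point 38 (class 0): distance = 13
K=3 nearest neighbors: classes = [1, 0, 0]
Votes for class 1: 1 / 3
Majority vote => class 0

0


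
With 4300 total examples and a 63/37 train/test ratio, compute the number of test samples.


Train samples = 4300 * 63% = 2709
Test samples = 4300 - 2709
= 1591

1591


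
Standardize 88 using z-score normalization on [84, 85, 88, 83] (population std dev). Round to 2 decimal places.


Mean = (84 + 85 + 88 + 83) / 4 = 85.0
Variance = sum((x_i - mean)^2) / n = 3.5
Std = sqrt(3.5) = 1.8708
Z = (x - mean) / std
= (88 - 85.0) / 1.8708
= 3.0 / 1.8708
= 1.60

1.60


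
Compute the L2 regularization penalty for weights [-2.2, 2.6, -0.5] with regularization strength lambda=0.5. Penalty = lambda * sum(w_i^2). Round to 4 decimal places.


Squaring each weight:
(-2.2)^2 = 4.84
2.6^2 = 6.76
(-0.5)^2 = 0.25
Sum of squares = 11.85
Penalty = 0.5 * 11.85 = 5.9250

5.9250


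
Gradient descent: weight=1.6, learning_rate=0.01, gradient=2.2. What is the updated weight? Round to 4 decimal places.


w_new = w_old - lr * gradient
= 1.6 - 0.01 * 2.2
= 1.6 - (0.022)
= 1.5780

1.5780


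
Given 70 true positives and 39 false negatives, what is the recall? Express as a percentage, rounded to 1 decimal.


Recall = TP / (TP + FN) * 100
= 70 / (70 + 39)
= 70 / 109
= 0.6422
= 64.2%

64.2


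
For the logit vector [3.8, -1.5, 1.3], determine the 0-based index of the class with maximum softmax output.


Softmax is a monotonic transformation, so it preserves the argmax.
We need to find the index of the maximum logit.
Index 0: 3.8
Index 1: -1.5
Index 2: 1.3
Maximum logit = 3.8 at index 0

0


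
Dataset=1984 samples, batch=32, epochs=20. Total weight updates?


Iterations per epoch = 1984 / 32 = 62
Total updates = iterations_per_epoch * epochs
= 62 * 20
= 1240

1240


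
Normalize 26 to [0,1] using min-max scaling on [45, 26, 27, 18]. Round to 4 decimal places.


Min = 18, Max = 45
Range = 45 - 18 = 27
Scaled = (x - min) / (max - min)
= (26 - 18) / 27
= 8 / 27
= 0.2963

0.2963


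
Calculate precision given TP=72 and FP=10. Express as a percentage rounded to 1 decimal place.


Precision = TP / (TP + FP) * 100
= 72 / (72 + 10)
= 72 / 82
= 0.878
= 87.8%

87.8


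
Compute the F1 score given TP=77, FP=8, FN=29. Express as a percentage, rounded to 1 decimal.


Precision = TP / (TP + FP) = 77 / 85 = 0.9059
Recall = TP / (TP + FN) = 77 / 106 = 0.7264
F1 = 2 * P * R / (P + R)
= 2 * 0.9059 * 0.7264 / (0.9059 + 0.7264)
= 1.3161 / 1.6323
= 0.8063
As percentage: 80.6%

80.6


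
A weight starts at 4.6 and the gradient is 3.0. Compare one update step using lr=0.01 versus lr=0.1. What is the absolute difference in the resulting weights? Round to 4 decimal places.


With lr=0.01: w_new = 4.6 - 0.01 * 3.0 = 4.57
With lr=0.1: w_new = 4.6 - 0.1 * 3.0 = 4.3
Absolute difference = |4.57 - 4.3|
= 0.2700

0.2700


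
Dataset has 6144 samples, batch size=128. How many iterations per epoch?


Iterations per epoch = dataset_size / batch_size
= 6144 / 128
= 48

48


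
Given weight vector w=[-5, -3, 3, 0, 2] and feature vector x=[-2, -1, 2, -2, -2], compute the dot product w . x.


Element-wise products:
-5 * -2 = 10
-3 * -1 = 3
3 * 2 = 6
0 * -2 = 0
2 * -2 = -4
Sum = 10 + 3 + 6 + 0 + -4
= 15

15


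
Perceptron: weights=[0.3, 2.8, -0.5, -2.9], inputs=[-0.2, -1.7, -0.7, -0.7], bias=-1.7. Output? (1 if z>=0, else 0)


z = w . x + b
= 0.3*-0.2 + 2.8*-1.7 + -0.5*-0.7 + -2.9*-0.7 + -1.7
= -0.06 + -4.76 + 0.35 + 2.03 + -1.7
= -2.44 + -1.7
= -4.14
Since z = -4.14 < 0, output = 0

0


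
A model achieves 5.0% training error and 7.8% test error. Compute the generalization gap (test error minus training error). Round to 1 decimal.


Generalization gap = test_error - train_error
= 7.8 - 5.0
= 2.8%
A moderate gap.

2.8


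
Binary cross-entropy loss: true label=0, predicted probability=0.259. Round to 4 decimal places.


For y=0: Loss = -log(1-p)
= -log(1 - 0.259)
= -log(0.741)
= -(-0.2998)
= 0.2998

0.2998


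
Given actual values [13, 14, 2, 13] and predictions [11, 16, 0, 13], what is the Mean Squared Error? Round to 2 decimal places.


Differences: [2, -2, 2, 0]
Squared errors: [4, 4, 4, 0]
Sum of squared errors = 12
MSE = 12 / 4 = 3.00

3.00


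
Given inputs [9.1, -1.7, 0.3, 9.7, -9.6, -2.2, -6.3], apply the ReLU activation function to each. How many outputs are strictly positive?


ReLU(x) = max(0, x) for each element:
ReLU(9.1) = 9.1
ReLU(-1.7) = 0
ReLU(0.3) = 0.3
ReLU(9.7) = 9.7
ReLU(-9.6) = 0
ReLU(-2.2) = 0
ReLU(-6.3) = 0
Active neurons (>0): 3

3


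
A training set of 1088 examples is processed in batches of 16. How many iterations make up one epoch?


Iterations per epoch = dataset_size / batch_size
= 1088 / 16
= 68

68


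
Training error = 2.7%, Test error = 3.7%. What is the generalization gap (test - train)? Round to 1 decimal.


Generalization gap = test_error - train_error
= 3.7 - 2.7
= 1.0%
A small gap suggests good generalization.

1.0


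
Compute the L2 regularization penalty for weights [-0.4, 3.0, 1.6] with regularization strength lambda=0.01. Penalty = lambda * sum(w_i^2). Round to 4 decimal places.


Squaring each weight:
(-0.4)^2 = 0.16
3.0^2 = 9.0
1.6^2 = 2.56
Sum of squares = 11.72
Penalty = 0.01 * 11.72 = 0.1172

0.1172


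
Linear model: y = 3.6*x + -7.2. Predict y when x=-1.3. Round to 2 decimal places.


y = 3.6 * -1.3 + (-7.2)
= -4.68 + (-7.2)
= -11.88

-11.88


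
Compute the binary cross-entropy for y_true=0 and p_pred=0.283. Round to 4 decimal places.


For y=0: Loss = -log(1-p)
= -log(1 - 0.283)
= -log(0.717)
= -(-0.3327)
= 0.3327

0.3327


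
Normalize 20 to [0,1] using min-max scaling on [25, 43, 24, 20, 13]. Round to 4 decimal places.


Min = 13, Max = 43
Range = 43 - 13 = 30
Scaled = (x - min) / (max - min)
= (20 - 13) / 30
= 7 / 30
= 0.2333

0.2333


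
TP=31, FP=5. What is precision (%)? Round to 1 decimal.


Precision = TP / (TP + FP) * 100
= 31 / (31 + 5)
= 31 / 36
= 0.8611
= 86.1%

86.1


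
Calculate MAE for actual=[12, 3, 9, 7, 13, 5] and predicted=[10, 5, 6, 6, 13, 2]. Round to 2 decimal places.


Absolute errors: [2, 2, 3, 1, 0, 3]
Sum of absolute errors = 11
MAE = 11 / 6 = 1.83

1.83


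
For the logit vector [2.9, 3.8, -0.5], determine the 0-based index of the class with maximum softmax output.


Softmax is a monotonic transformation, so it preserves the argmax.
We need to find the index of the maximum logit.
Index 0: 2.9
Index 1: 3.8
Index 2: -0.5
Maximum logit = 3.8 at index 1

1


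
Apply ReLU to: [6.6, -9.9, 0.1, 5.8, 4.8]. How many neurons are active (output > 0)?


ReLU(x) = max(0, x) for each element:
ReLU(6.6) = 6.6
ReLU(-9.9) = 0
ReLU(0.1) = 0.1
ReLU(5.8) = 5.8
ReLU(4.8) = 4.8
Active neurons (>0): 4

4


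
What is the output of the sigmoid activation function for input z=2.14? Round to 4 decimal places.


sigmoid(z) = 1 / (1 + exp(-z))
exp(-(2.14)) = exp(-2.14) = 0.1177
1 + 0.1177 = 1.1177
1 / 1.1177 = 0.8947

0.8947


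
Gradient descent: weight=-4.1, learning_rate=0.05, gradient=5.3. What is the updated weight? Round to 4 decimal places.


w_new = w_old - lr * gradient
= -4.1 - 0.05 * 5.3
= -4.1 - (0.265)
= -4.3650

-4.3650


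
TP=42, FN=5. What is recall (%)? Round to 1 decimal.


Recall = TP / (TP + FN) * 100
= 42 / (42 + 5)
= 42 / 47
= 0.8936
= 89.4%

89.4


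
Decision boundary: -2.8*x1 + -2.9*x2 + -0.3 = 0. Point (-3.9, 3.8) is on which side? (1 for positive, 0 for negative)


Compute -2.8 * -3.9 + -2.9 * 3.8 + -0.3
= 10.92 + -11.02 + -0.3
= -0.4
Since -0.4 < 0, the point is on the negative side.

0


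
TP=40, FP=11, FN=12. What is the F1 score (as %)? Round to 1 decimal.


Precision = TP / (TP + FP) = 40 / 51 = 0.7843
Recall = TP / (TP + FN) = 40 / 52 = 0.7692
F1 = 2 * P * R / (P + R)
= 2 * 0.7843 * 0.7692 / (0.7843 + 0.7692)
= 1.2066 / 1.5535
= 0.7767
As percentage: 77.7%

77.7


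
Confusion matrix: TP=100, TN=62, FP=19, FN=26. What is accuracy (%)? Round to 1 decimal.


Accuracy = (TP + TN) / (TP + TN + FP + FN) * 100
= (100 + 62) / (100 + 62 + 19 + 26)
= 162 / 207
= 0.7826
= 78.3%

78.3


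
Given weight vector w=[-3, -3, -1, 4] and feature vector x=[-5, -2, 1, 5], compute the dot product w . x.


Element-wise products:
-3 * -5 = 15
-3 * -2 = 6
-1 * 1 = -1
4 * 5 = 20
Sum = 15 + 6 + -1 + 20
= 40

40


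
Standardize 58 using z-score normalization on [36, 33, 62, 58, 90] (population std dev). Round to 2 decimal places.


Mean = (36 + 33 + 62 + 58 + 90) / 5 = 55.8
Variance = sum((x_i - mean)^2) / n = 424.96
Std = sqrt(424.96) = 20.6146
Z = (x - mean) / std
= (58 - 55.8) / 20.6146
= 2.2 / 20.6146
= 0.11

0.11


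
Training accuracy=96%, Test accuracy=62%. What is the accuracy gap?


Gap = train_accuracy - test_accuracy
= 96 - 62
= 34%
This large gap strongly indicates overfitting.

34


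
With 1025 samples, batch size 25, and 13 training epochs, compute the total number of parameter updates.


Iterations per epoch = 1025 / 25 = 41
Total updates = iterations_per_epoch * epochs
= 41 * 13
= 533

533


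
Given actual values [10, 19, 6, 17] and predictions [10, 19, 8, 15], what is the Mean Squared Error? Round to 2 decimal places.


Differences: [0, 0, -2, 2]
Squared errors: [0, 0, 4, 4]
Sum of squared errors = 8
MSE = 8 / 4 = 2.00

2.00


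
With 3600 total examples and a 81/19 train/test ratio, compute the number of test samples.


Train samples = 3600 * 81% = 2916
Test samples = 3600 - 2916
= 684

684


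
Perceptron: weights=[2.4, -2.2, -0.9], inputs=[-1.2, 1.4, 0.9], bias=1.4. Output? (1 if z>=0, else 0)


z = w . x + b
= 2.4*-1.2 + -2.2*1.4 + -0.9*0.9 + 1.4
= -2.88 + -3.08 + -0.81 + 1.4
= -6.77 + 1.4
= -5.37
Since z = -5.37 < 0, output = 0

0


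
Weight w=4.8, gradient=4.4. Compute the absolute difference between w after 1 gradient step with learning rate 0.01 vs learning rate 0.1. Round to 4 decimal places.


With lr=0.01: w_new = 4.8 - 0.01 * 4.4 = 4.756
With lr=0.1: w_new = 4.8 - 0.1 * 4.4 = 4.36
Absolute difference = |4.756 - 4.36|
= 0.3960

0.3960


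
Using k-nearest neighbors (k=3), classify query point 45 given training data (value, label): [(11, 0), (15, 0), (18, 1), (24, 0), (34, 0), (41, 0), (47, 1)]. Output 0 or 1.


Distances from query 45:
Point 47 (class 1): distance = 2
Point 41 (class 0): distance = 4
Point 34 (class 0): distance = 11
K=3 nearest neighbors: classes = [1, 0, 0]
Votes for class 1: 1 / 3
Majority vote => class 0

0


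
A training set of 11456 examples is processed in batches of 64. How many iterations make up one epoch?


Iterations per epoch = dataset_size / batch_size
= 11456 / 64
= 179

179


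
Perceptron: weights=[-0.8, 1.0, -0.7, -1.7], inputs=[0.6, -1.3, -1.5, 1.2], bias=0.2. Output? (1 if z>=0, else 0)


z = w . x + b
= -0.8*0.6 + 1.0*-1.3 + -0.7*-1.5 + -1.7*1.2 + 0.2
= -0.48 + -1.3 + 1.05 + -2.04 + 0.2
= -2.77 + 0.2
= -2.57
Since z = -2.57 < 0, output = 0

0


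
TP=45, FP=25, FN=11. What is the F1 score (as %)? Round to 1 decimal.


Precision = TP / (TP + FP) = 45 / 70 = 0.6429
Recall = TP / (TP + FN) = 45 / 56 = 0.8036
F1 = 2 * P * R / (P + R)
= 2 * 0.6429 * 0.8036 / (0.6429 + 0.8036)
= 1.0332 / 1.4464
= 0.7143
As percentage: 71.4%

71.4


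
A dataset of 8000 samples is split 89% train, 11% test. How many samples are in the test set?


Train samples = 8000 * 89% = 7120
Test samples = 8000 - 7120
= 880

880


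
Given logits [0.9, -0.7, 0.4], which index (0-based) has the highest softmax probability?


Softmax is a monotonic transformation, so it preserves the argmax.
We need to find the index of the maximum logit.
Index 0: 0.9
Index 1: -0.7
Index 2: 0.4
Maximum logit = 0.9 at index 0

0


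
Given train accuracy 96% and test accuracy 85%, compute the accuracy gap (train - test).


Gap = train_accuracy - test_accuracy
= 96 - 85
= 11%
This gap suggests the model is overfitting.

11


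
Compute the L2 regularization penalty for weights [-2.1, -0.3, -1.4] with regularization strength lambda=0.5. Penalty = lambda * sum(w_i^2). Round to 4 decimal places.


Squaring each weight:
(-2.1)^2 = 4.41
(-0.3)^2 = 0.09
(-1.4)^2 = 1.96
Sum of squares = 6.46
Penalty = 0.5 * 6.46 = 3.2300

3.2300


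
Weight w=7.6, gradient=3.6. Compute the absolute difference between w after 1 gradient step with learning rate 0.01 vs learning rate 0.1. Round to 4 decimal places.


With lr=0.01: w_new = 7.6 - 0.01 * 3.6 = 7.564
With lr=0.1: w_new = 7.6 - 0.1 * 3.6 = 7.24
Absolute difference = |7.564 - 7.24|
= 0.3240

0.3240


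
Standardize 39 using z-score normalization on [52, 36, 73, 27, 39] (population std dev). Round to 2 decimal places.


Mean = (52 + 36 + 73 + 27 + 39) / 5 = 45.4
Variance = sum((x_i - mean)^2) / n = 254.64
Std = sqrt(254.64) = 15.9574
Z = (x - mean) / std
= (39 - 45.4) / 15.9574
= -6.4 / 15.9574
= -0.40

-0.40


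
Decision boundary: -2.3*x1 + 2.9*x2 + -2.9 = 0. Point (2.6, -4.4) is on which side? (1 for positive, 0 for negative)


Compute -2.3 * 2.6 + 2.9 * -4.4 + -2.9
= -5.98 + -12.76 + -2.9
= -21.64
Since -21.64 < 0, the point is on the negative side.

0


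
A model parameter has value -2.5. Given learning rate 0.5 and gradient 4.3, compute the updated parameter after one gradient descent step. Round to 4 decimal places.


w_new = w_old - lr * gradient
= -2.5 - 0.5 * 4.3
= -2.5 - (2.15)
= -4.6500

-4.6500


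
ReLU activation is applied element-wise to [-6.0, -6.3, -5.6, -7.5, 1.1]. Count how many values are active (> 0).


ReLU(x) = max(0, x) for each element:
ReLU(-6.0) = 0
ReLU(-6.3) = 0
ReLU(-5.6) = 0
ReLU(-7.5) = 0
ReLU(1.1) = 1.1
Active neurons (>0): 1

1


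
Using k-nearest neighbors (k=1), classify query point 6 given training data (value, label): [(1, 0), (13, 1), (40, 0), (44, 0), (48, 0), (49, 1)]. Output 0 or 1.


Distances from query 6:
Point 1 (class 0): distance = 5
K=1 nearest neighbors: classes = [0]
Votes for class 1: 0 / 1
Majority vote => class 0

0


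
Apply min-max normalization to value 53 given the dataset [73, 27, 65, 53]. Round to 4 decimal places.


Min = 27, Max = 73
Range = 73 - 27 = 46
Scaled = (x - min) / (max - min)
= (53 - 27) / 46
= 26 / 46
= 0.5652

0.5652


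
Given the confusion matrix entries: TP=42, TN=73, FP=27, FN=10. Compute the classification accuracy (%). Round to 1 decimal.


Accuracy = (TP + TN) / (TP + TN + FP + FN) * 100
= (42 + 73) / (42 + 73 + 27 + 10)
= 115 / 152
= 0.7566
= 75.7%

75.7


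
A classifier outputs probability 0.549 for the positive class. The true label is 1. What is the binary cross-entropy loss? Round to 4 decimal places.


For y=1: Loss = -log(p)
= -log(0.549)
= -(-0.5997)
= 0.5997

0.5997


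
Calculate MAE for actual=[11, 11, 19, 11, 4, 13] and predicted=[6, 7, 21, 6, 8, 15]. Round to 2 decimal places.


Absolute errors: [5, 4, 2, 5, 4, 2]
Sum of absolute errors = 22
MAE = 22 / 6 = 3.67

3.67


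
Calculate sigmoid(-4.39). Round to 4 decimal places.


sigmoid(z) = 1 / (1 + exp(-z))
exp(-(-4.39)) = exp(4.39) = 80.6404
1 + 80.6404 = 81.6404
1 / 81.6404 = 0.0122

0.0122


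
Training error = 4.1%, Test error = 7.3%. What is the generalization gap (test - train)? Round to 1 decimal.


Generalization gap = test_error - train_error
= 7.3 - 4.1
= 3.2%
A moderate gap.

3.2


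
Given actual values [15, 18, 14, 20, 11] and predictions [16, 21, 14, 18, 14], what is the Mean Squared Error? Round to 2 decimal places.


Differences: [-1, -3, 0, 2, -3]
Squared errors: [1, 9, 0, 4, 9]
Sum of squared errors = 23
MSE = 23 / 5 = 4.60

4.60


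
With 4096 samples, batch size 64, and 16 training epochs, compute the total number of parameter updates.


Iterations per epoch = 4096 / 64 = 64
Total updates = iterations_per_epoch * epochs
= 64 * 16
= 1024

1024


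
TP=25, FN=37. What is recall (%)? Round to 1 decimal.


Recall = TP / (TP + FN) * 100
= 25 / (25 + 37)
= 25 / 62
= 0.4032
= 40.3%

40.3


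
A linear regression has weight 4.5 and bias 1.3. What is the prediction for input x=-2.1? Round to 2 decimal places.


y = 4.5 * -2.1 + (1.3)
= -9.45 + (1.3)
= -8.15

-8.15


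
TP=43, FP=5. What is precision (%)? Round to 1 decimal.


Precision = TP / (TP + FP) * 100
= 43 / (43 + 5)
= 43 / 48
= 0.8958
= 89.6%

89.6


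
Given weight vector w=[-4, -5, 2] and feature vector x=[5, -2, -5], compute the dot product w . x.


Element-wise products:
-4 * 5 = -20
-5 * -2 = 10
2 * -5 = -10
Sum = -20 + 10 + -10
= -20

-20


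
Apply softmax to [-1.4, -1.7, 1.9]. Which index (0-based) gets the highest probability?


Softmax is a monotonic transformation, so it preserves the argmax.
We need to find the index of the maximum logit.
Index 0: -1.4
Index 1: -1.7
Index 2: 1.9
Maximum logit = 1.9 at index 2

2


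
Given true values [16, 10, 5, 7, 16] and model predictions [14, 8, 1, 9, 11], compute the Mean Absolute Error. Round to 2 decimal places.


Absolute errors: [2, 2, 4, 2, 5]
Sum of absolute errors = 15
MAE = 15 / 5 = 3.00

3.00


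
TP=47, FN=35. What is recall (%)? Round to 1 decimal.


Recall = TP / (TP + FN) * 100
= 47 / (47 + 35)
= 47 / 82
= 0.5732
= 57.3%

57.3


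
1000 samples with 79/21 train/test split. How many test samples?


Train samples = 1000 * 79% = 790
Test samples = 1000 - 790
= 210

210


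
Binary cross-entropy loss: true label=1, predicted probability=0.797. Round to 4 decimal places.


For y=1: Loss = -log(p)
= -log(0.797)
= -(-0.2269)
= 0.2269

0.2269


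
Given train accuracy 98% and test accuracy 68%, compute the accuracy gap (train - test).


Gap = train_accuracy - test_accuracy
= 98 - 68
= 30%
This large gap strongly indicates overfitting.

30


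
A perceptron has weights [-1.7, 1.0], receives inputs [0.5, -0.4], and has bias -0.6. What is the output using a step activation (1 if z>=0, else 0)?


z = w . x + b
= -1.7*0.5 + 1.0*-0.4 + -0.6
= -0.85 + -0.4 + -0.6
= -1.25 + -0.6
= -1.85
Since z = -1.85 < 0, output = 0

0


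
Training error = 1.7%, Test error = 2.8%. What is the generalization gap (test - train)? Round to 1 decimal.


Generalization gap = test_error - train_error
= 2.8 - 1.7
= 1.1%
A small gap suggests good generalization.

1.1


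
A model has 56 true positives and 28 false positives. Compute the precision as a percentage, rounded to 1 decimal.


Precision = TP / (TP + FP) * 100
= 56 / (56 + 28)
= 56 / 84
= 0.6667
= 66.7%

66.7


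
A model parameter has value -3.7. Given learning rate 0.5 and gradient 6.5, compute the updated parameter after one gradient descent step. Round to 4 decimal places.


w_new = w_old - lr * gradient
= -3.7 - 0.5 * 6.5
= -3.7 - (3.25)
= -6.9500

-6.9500


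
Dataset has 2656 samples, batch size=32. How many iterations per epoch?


Iterations per epoch = dataset_size / batch_size
= 2656 / 32
= 83

83


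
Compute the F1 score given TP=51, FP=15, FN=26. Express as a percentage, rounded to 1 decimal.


Precision = TP / (TP + FP) = 51 / 66 = 0.7727
Recall = TP / (TP + FN) = 51 / 77 = 0.6623
F1 = 2 * P * R / (P + R)
= 2 * 0.7727 * 0.6623 / (0.7727 + 0.6623)
= 1.0236 / 1.4351
= 0.7133
As percentage: 71.3%

71.3


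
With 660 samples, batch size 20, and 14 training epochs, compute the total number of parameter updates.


Iterations per epoch = 660 / 20 = 33
Total updates = iterations_per_epoch * epochs
= 33 * 14
= 462

462


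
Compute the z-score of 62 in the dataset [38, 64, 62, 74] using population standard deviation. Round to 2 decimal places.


Mean = (38 + 64 + 62 + 74) / 4 = 59.5
Variance = sum((x_i - mean)^2) / n = 174.75
Std = sqrt(174.75) = 13.2193
Z = (x - mean) / std
= (62 - 59.5) / 13.2193
= 2.5 / 13.2193
= 0.19

0.19


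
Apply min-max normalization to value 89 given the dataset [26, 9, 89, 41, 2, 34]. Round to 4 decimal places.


Min = 2, Max = 89
Range = 89 - 2 = 87
Scaled = (x - min) / (max - min)
= (89 - 2) / 87
= 87 / 87
= 1.0000

1.0000


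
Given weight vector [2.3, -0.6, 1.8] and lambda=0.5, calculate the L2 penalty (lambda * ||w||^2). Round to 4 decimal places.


Squaring each weight:
2.3^2 = 5.29
(-0.6)^2 = 0.36
1.8^2 = 3.24
Sum of squares = 8.89
Penalty = 0.5 * 8.89 = 4.4450

4.4450


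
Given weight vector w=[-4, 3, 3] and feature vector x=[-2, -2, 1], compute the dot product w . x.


Element-wise products:
-4 * -2 = 8
3 * -2 = -6
3 * 1 = 3
Sum = 8 + -6 + 3
= 5

5


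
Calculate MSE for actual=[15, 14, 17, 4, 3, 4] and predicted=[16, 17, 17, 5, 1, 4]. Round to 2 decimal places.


Differences: [-1, -3, 0, -1, 2, 0]
Squared errors: [1, 9, 0, 1, 4, 0]
Sum of squared errors = 15
MSE = 15 / 6 = 2.50

2.50


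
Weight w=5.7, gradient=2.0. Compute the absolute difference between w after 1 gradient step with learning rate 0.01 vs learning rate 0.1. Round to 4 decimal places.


With lr=0.01: w_new = 5.7 - 0.01 * 2.0 = 5.68
With lr=0.1: w_new = 5.7 - 0.1 * 2.0 = 5.5
Absolute difference = |5.68 - 5.5|
= 0.1800

0.1800


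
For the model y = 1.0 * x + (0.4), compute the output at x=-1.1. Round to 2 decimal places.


y = 1.0 * -1.1 + (0.4)
= -1.1 + (0.4)
= -0.70

-0.70


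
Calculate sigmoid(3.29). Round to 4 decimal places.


sigmoid(z) = 1 / (1 + exp(-z))
exp(-(3.29)) = exp(-3.29) = 0.0373
1 + 0.0373 = 1.0373
1 / 1.0373 = 0.9641

0.9641


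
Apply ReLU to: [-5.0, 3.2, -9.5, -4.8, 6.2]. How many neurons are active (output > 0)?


ReLU(x) = max(0, x) for each element:
ReLU(-5.0) = 0
ReLU(3.2) = 3.2
ReLU(-9.5) = 0
ReLU(-4.8) = 0
ReLU(6.2) = 6.2
Active neurons (>0): 2

2


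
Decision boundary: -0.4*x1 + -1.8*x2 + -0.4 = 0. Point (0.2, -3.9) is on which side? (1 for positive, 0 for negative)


Compute -0.4 * 0.2 + -1.8 * -3.9 + -0.4
= -0.08 + 7.02 + -0.4
= 6.54
Since 6.54 >= 0, the point is on the positive side.

1


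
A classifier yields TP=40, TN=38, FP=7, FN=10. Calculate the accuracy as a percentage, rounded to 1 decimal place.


Accuracy = (TP + TN) / (TP + TN + FP + FN) * 100
= (40 + 38) / (40 + 38 + 7 + 10)
= 78 / 95
= 0.8211
= 82.1%

82.1


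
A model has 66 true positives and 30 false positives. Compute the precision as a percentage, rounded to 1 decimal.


Precision = TP / (TP + FP) * 100
= 66 / (66 + 30)
= 66 / 96
= 0.6875
= 68.8%

68.8
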